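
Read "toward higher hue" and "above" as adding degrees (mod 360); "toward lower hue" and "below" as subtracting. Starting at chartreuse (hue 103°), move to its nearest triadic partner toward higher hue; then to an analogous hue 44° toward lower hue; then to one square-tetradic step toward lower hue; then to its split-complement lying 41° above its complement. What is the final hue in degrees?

310°

triadic ↑ +120°: 103 + 120 = 223°
analog 44° ↓ −44°: 223 − 44 = 179°
square ↓ −90°: 179 − 90 = 89°
split-comp 41° ↑ +221°: 89 + 221 = 310°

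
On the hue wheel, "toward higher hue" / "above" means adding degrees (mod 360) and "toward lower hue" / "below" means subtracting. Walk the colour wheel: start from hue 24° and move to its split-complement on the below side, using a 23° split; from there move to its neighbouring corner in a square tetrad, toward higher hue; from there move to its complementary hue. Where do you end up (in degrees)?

91°

24 + 157 = 181°   (split-comp 23° ↓)
181 + 90 = 271°   (square ↑)
271 + 180 = 451 → 451 − 360 = 91°   (complement)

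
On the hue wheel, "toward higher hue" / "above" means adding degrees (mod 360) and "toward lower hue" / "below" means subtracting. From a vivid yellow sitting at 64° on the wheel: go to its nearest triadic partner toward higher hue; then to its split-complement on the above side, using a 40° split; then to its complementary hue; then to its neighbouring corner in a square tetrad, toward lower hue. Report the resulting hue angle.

+120° (triadic ↑): 64 + 120 = 184°
+220° (split-comp 40° ↑): 184 + 220 = 404 → 404 − 360 = 44°
+180° (complement): 44 + 180 = 224°
−90° (square ↓): 224 − 90 = 134°

134°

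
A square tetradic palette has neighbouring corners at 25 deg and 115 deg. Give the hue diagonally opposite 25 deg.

A square tetradic scheme places four hues 90° apart; opposite corners are 180° apart.
25 + 180 = 205°

205°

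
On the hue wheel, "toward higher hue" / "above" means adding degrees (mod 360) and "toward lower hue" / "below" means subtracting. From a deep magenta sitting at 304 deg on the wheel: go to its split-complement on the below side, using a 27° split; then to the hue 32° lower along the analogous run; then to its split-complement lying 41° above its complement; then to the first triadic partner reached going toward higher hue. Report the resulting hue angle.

46°

split-comp 27° ↓ +153°: 304 + 153 = 457 → 457 − 360 = 97°
analog 32° ↓ −32°: 97 − 32 = 65°
split-comp 41° ↑ +221°: 65 + 221 = 286°
triadic ↑ +120°: 286 + 120 = 406 → 406 − 360 = 46°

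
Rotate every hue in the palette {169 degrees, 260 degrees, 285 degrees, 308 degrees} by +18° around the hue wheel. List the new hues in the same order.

169 + 18 = 187°
260 + 18 = 278°
285 + 18 = 303°
308 + 18 = 326°

187°, 278°, 303°, 326°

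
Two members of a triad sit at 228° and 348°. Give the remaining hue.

108°

A triad spaces three hues 120° apart.
The full set is {108°, 228°, 348°}.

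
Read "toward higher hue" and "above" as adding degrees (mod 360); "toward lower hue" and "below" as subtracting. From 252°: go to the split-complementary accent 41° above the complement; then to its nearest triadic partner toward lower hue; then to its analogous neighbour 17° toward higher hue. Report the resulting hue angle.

10°

split-comp 41° ↑ +221°: 252 + 221 = 473 → 473 − 360 = 113°
triadic ↓ −120°: 113 − 120 = -7 → -7 + 360 = 353°
analog 17° ↑ +17°: 353 + 17 = 370 → 370 − 360 = 10°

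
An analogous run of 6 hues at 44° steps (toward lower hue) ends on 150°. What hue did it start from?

10°

5 steps of 44° (toward lower hue) give a net shift of −220°.
Start = end − shift: 150 + 220 = 370 → 370 − 360 = 10°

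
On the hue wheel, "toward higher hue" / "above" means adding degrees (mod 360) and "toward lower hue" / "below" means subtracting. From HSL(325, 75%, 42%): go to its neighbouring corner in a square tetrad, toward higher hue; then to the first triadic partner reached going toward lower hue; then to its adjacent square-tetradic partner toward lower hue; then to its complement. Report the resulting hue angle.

25°

square ↑ +90°: 325 + 90 = 415 → 415 − 360 = 55°
triadic ↓ −120°: 55 − 120 = -65 → -65 + 360 = 295°
square ↓ −90°: 295 − 90 = 205°
complement +180°: 205 + 180 = 385 → 385 − 360 = 25°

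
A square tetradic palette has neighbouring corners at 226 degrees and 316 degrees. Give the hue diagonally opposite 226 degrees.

46°

A square tetradic scheme places four hues 90° apart; opposite corners are 180° apart.
226 + 180 = 406 → 406 − 360 = 46°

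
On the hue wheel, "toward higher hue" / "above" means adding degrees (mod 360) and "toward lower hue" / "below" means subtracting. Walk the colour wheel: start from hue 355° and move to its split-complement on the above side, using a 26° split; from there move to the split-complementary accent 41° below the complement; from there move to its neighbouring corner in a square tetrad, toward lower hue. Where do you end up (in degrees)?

355 + 206 = 561 → 561 − 360 = 201°   (split-comp 26° ↑)
201 + 139 = 340°   (split-comp 41° ↓)
340 − 90 = 250°   (square ↓)

250°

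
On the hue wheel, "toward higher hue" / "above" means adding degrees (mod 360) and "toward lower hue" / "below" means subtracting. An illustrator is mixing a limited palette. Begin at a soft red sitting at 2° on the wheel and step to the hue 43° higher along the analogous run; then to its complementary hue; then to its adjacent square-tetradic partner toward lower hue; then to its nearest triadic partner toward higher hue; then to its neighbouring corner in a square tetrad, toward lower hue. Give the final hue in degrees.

165°

analog 43° ↑ +43°: 2 + 43 = 45°
complement +180°: 45 + 180 = 225°
square ↓ −90°: 225 − 90 = 135°
triadic ↑ +120°: 135 + 120 = 255°
square ↓ −90°: 255 − 90 = 165°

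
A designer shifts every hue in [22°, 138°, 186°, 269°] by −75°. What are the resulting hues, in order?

22 − 75 = -53 → -53 + 360 = 307°
138 − 75 = 63°
186 − 75 = 111°
269 − 75 = 194°

307°, 63°, 111°, 194°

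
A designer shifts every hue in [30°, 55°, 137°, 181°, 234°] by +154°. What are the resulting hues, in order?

30 + 154 = 184°
55 + 154 = 209°
137 + 154 = 291°
181 + 154 = 335°
234 + 154 = 388 → 388 − 360 = 28°

184°, 209°, 291°, 335°, 28°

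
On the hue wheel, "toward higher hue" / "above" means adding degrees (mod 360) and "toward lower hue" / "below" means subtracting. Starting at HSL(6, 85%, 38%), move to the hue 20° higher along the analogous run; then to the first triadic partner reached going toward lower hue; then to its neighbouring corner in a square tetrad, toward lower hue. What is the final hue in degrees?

176°

analog 20° ↑ +20°: 6 + 20 = 26°
triadic ↓ −120°: 26 − 120 = -94 → -94 + 360 = 266°
square ↓ −90°: 266 − 90 = 176°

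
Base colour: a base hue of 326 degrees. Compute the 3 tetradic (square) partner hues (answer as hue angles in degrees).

56°, 146°, 236°

A square tetradic scheme places four hues every 90°.
326 + 90 = 416 → 416 − 360 = 56°
326 + 180 = 506 → 506 − 360 = 146°
326 + 270 = 596 → 596 − 360 = 236°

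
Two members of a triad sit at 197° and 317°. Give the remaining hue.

A triad spaces three hues 120° apart.
The full set is {77°, 197°, 317°}.

77°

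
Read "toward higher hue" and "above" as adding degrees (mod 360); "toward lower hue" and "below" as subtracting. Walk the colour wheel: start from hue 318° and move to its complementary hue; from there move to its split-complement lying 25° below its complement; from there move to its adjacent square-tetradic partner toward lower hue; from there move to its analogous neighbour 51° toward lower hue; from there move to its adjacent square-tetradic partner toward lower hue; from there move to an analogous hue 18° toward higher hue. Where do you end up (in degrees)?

80°

complement +180°: 318 + 180 = 498 → 498 − 360 = 138°
split-comp 25° ↓ +155°: 138 + 155 = 293°
square ↓ −90°: 293 − 90 = 203°
analog 51° ↓ −51°: 203 − 51 = 152°
square ↓ −90°: 152 − 90 = 62°
analog 18° ↑ +18°: 62 + 18 = 80°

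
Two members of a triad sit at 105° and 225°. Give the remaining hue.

345°

A triad spaces three hues 120° apart.
The full set is {105°, 225°, 345°}.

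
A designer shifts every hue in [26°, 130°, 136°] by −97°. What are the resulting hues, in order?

26 − 97 = -71 → -71 + 360 = 289°
130 − 97 = 33°
136 − 97 = 39°

289°, 33°, 39°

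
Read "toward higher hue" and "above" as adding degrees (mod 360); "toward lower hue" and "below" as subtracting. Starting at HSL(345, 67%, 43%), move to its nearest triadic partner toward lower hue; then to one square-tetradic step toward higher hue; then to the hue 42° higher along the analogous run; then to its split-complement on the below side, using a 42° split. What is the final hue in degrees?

345 − 120 = 225°   (triadic ↓)
225 + 90 = 315°   (square ↑)
315 + 42 = 357°   (analog 42° ↑)
357 + 138 = 495 → 495 − 360 = 135°   (split-comp 42° ↓)

135°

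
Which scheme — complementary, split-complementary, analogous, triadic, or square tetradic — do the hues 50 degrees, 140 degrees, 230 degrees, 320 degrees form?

Sort the hues: 50°, 140°, 230°, 320°.
Successive gaps around the wheel: 90°, 90°, 90°, 90°.
Four hues every 90° form a square tetradic scheme.

square tetradic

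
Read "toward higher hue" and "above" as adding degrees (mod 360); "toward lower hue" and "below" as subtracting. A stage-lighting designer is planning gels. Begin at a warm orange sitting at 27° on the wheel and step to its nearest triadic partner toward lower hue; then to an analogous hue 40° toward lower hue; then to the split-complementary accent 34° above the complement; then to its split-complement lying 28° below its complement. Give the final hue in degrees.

233°

triadic ↓ −120°: 27 − 120 = -93 → -93 + 360 = 267°
analog 40° ↓ −40°: 267 − 40 = 227°
split-comp 34° ↑ +214°: 227 + 214 = 441 → 441 − 360 = 81°
split-comp 28° ↓ +152°: 81 + 152 = 233°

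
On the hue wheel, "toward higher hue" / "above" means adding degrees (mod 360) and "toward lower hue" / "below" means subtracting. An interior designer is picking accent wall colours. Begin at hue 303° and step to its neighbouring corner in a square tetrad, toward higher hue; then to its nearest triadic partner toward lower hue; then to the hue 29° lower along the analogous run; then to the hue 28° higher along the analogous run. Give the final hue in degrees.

+90° (square ↑): 303 + 90 = 393 → 393 − 360 = 33°
−120° (triadic ↓): 33 − 120 = -87 → -87 + 360 = 273°
−29° (analog 29° ↓): 273 − 29 = 244°
+28° (analog 28° ↑): 244 + 28 = 272°

272°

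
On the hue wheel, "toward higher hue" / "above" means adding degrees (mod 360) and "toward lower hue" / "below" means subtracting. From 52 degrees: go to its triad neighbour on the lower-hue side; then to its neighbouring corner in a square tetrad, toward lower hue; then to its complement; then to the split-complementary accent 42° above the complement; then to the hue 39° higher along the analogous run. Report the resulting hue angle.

52 − 120 = -68 → -68 + 360 = 292°   (triadic ↓)
292 − 90 = 202°   (square ↓)
202 + 180 = 382 → 382 − 360 = 22°   (complement)
22 + 222 = 244°   (split-comp 42° ↑)
244 + 39 = 283°   (analog 39° ↑)

283°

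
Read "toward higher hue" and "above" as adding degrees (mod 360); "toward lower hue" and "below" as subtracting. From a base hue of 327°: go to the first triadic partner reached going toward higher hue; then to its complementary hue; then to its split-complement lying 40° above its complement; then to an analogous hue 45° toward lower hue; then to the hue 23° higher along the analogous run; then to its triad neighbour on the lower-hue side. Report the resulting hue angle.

345°

+120° (triadic ↑): 327 + 120 = 447 → 447 − 360 = 87°
+180° (complement): 87 + 180 = 267°
+220° (split-comp 40° ↑): 267 + 220 = 487 → 487 − 360 = 127°
−45° (analog 45° ↓): 127 − 45 = 82°
+23° (analog 23° ↑): 82 + 23 = 105°
−120° (triadic ↓): 105 − 120 = -15 → -15 + 360 = 345°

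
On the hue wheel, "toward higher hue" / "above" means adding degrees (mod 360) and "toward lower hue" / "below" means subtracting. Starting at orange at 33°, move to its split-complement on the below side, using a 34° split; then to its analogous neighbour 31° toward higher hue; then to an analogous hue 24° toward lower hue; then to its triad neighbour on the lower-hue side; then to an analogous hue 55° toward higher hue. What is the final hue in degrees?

33 + 146 = 179°   (split-comp 34° ↓)
179 + 31 = 210°   (analog 31° ↑)
210 − 24 = 186°   (analog 24° ↓)
186 − 120 = 66°   (triadic ↓)
66 + 55 = 121°   (analog 55° ↑)

121°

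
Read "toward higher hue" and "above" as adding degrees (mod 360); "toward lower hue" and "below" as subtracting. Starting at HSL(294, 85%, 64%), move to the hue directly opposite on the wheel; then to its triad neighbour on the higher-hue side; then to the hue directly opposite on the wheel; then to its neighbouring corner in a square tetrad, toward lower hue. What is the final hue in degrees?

+180° (complement): 294 + 180 = 474 → 474 − 360 = 114°
+120° (triadic ↑): 114 + 120 = 234°
+180° (complement): 234 + 180 = 414 → 414 − 360 = 54°
−90° (square ↓): 54 − 90 = -36 → -36 + 360 = 324°

324°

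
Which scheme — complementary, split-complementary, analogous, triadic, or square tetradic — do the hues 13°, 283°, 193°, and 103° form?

square tetradic

Sort the hues: 13°, 103°, 193°, 283°.
Successive gaps around the wheel: 90°, 90°, 90°, 90°.
Four hues every 90° form a square tetradic scheme.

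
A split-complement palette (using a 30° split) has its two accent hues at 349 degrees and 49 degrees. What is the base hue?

The accents sit 30° either side of the complement, so the complement is their short-arc midpoint on the wheel.
Short-arc midpoint of 349° and 49°: 19°.
Base is 180° from the complement: 19 − 180 = -161 → -161 + 360 = 199°

199°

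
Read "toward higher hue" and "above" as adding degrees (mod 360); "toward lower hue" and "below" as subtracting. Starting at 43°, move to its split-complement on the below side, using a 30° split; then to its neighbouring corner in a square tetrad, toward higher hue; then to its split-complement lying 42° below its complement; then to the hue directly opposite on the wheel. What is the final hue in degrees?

split-comp 30° ↓ +150°: 43 + 150 = 193°
square ↑ +90°: 193 + 90 = 283°
split-comp 42° ↓ +138°: 283 + 138 = 421 → 421 − 360 = 61°
complement +180°: 61 + 180 = 241°

241°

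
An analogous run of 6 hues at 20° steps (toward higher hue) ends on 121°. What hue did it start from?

5 steps of 20° (toward higher hue) give a net shift of +100°.
Start = end − shift: 121 − 100 = 21°

21°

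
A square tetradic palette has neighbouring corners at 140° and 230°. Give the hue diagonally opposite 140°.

320°

A square tetradic scheme places four hues 90° apart; opposite corners are 180° apart.
140 + 180 = 320°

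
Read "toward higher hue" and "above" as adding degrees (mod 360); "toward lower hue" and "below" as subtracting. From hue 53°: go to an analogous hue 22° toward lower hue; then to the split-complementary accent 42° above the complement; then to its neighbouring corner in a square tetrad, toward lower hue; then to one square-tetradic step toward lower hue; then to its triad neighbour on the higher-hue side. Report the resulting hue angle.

193°

analog 22° ↓ −22°: 53 − 22 = 31°
split-comp 42° ↑ +222°: 31 + 222 = 253°
square ↓ −90°: 253 − 90 = 163°
square ↓ −90°: 163 − 90 = 73°
triadic ↑ +120°: 73 + 120 = 193°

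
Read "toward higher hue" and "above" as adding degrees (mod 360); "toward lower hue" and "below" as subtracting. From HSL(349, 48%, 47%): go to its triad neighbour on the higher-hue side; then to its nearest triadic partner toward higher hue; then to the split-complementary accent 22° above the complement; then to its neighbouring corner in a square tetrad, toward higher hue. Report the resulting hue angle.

161°

+120° (triadic ↑): 349 + 120 = 469 → 469 − 360 = 109°
+120° (triadic ↑): 109 + 120 = 229°
+202° (split-comp 22° ↑): 229 + 202 = 431 → 431 − 360 = 71°
+90° (square ↑): 71 + 90 = 161°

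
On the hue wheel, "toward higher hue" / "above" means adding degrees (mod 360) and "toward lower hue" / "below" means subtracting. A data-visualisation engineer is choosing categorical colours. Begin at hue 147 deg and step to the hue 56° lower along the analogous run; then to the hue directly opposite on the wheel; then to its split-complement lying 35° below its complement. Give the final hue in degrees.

56°

147 − 56 = 91°   (analog 56° ↓)
91 + 180 = 271°   (complement)
271 + 145 = 416 → 416 − 360 = 56°   (split-comp 35° ↓)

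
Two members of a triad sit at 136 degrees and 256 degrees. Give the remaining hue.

16°

A triad spaces three hues 120° apart.
The full set is {16°, 136°, 256°}.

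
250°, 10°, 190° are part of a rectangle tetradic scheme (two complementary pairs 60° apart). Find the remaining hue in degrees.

A rectangular tetradic uses two complementary pairs 60° apart: offsets 0°, 60°, 180°, 240°.
Among {10°, 190°, 250°}, 190° and 10° are a 180° pair.
The remaining hue 250° needs its own complement: 250 + 180 = 430 → 430 − 360 = 70°

70°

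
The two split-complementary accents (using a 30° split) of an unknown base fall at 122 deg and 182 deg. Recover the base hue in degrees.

332°

The accents sit 30° either side of the complement, so the complement is their short-arc midpoint on the wheel.
Short-arc midpoint of 122° and 182°: 152°.
Base is 180° from the complement: 152 − 180 = -28 → -28 + 360 = 332°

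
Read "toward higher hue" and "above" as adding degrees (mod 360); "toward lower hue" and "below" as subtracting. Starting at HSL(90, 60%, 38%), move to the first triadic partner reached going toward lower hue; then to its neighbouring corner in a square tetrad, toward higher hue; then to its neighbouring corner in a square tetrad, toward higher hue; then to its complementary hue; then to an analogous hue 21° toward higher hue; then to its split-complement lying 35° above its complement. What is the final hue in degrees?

triadic ↓ −120°: 90 − 120 = -30 → -30 + 360 = 330°
square ↑ +90°: 330 + 90 = 420 → 420 − 360 = 60°
square ↑ +90°: 60 + 90 = 150°
complement +180°: 150 + 180 = 330°
analog 21° ↑ +21°: 330 + 21 = 351°
split-comp 35° ↑ +215°: 351 + 215 = 566 → 566 − 360 = 206°

206°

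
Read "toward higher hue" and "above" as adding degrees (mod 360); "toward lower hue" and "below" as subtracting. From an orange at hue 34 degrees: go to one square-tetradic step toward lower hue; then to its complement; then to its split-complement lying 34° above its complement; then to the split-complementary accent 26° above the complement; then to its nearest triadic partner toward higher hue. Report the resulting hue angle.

34 − 90 = -56 → -56 + 360 = 304°   (square ↓)
304 + 180 = 484 → 484 − 360 = 124°   (complement)
124 + 214 = 338°   (split-comp 34° ↑)
338 + 206 = 544 → 544 − 360 = 184°   (split-comp 26° ↑)
184 + 120 = 304°   (triadic ↑)

304°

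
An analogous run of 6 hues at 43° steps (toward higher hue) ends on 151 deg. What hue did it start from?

5 steps of 43° (toward higher hue) give a net shift of +215°.
Start = end − shift: 151 − 215 = -64 → -64 + 360 = 296°

296°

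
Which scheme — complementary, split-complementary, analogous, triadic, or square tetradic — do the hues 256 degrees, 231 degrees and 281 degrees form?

Sort the hues: 231°, 256°, 281°.
Successive gaps around the wheel: 25°, 25°, 310°.
A run of hues at equal small steps (25°) with one large closing gap is an analogous group.

analogous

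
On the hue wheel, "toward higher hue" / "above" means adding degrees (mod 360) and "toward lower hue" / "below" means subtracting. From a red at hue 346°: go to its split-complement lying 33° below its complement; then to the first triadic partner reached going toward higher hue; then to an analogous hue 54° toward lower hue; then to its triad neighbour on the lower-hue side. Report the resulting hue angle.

79°

split-comp 33° ↓ +147°: 346 + 147 = 493 → 493 − 360 = 133°
triadic ↑ +120°: 133 + 120 = 253°
analog 54° ↓ −54°: 253 − 54 = 199°
triadic ↓ −120°: 199 − 120 = 79°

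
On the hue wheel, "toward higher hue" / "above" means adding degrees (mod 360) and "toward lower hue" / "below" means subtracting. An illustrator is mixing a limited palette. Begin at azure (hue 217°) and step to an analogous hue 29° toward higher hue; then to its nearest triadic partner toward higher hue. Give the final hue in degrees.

6°

+29° (analog 29° ↑): 217 + 29 = 246°
+120° (triadic ↑): 246 + 120 = 366 → 366 − 360 = 6°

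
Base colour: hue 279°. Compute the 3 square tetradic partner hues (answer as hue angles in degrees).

A square tetradic scheme places four hues every 90°.
279 + 90 = 369 → 369 − 360 = 9°
279 + 180 = 459 → 459 − 360 = 99°
279 + 270 = 549 → 549 − 360 = 189°

9°, 99° and 189°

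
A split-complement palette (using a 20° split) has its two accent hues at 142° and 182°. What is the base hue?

The accents sit 20° either side of the complement, so the complement is their short-arc midpoint on the wheel.
Short-arc midpoint of 142° and 182°: 162°.
Base is 180° from the complement: 162 − 180 = -18 → -18 + 360 = 342°

342°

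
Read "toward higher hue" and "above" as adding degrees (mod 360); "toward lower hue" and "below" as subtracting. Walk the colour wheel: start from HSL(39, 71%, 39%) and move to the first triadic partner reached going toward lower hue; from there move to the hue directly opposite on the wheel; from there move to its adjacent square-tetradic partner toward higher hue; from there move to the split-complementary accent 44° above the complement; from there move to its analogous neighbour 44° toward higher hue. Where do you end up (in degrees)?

97°

39 − 120 = -81 → -81 + 360 = 279°   (triadic ↓)
279 + 180 = 459 → 459 − 360 = 99°   (complement)
99 + 90 = 189°   (square ↑)
189 + 224 = 413 → 413 − 360 = 53°   (split-comp 44° ↑)
53 + 44 = 97°   (analog 44° ↑)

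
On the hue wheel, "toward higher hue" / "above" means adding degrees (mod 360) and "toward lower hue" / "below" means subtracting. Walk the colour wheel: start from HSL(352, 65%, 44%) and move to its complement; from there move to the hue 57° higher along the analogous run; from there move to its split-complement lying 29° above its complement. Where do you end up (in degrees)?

complement +180°: 352 + 180 = 532 → 532 − 360 = 172°
analog 57° ↑ +57°: 172 + 57 = 229°
split-comp 29° ↑ +209°: 229 + 209 = 438 → 438 − 360 = 78°

78°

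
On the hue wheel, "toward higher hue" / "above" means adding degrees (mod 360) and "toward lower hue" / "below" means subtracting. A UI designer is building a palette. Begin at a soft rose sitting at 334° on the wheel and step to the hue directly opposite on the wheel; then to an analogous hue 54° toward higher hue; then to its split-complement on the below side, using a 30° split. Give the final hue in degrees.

358°

334 + 180 = 514 → 514 − 360 = 154°   (complement)
154 + 54 = 208°   (analog 54° ↑)
208 + 150 = 358°   (split-comp 30° ↓)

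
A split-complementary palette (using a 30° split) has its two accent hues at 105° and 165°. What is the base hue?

The accents sit 30° either side of the complement, so the complement is their short-arc midpoint on the wheel.
Short-arc midpoint of 105° and 165°: 135°.
Base is 180° from the complement: 135 − 180 = -45 → -45 + 360 = 315°

315°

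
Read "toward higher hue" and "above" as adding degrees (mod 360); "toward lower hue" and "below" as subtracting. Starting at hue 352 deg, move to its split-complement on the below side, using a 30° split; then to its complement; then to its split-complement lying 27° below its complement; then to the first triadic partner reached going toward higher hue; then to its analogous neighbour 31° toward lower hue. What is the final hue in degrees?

352 + 150 = 502 → 502 − 360 = 142°   (split-comp 30° ↓)
142 + 180 = 322°   (complement)
322 + 153 = 475 → 475 − 360 = 115°   (split-comp 27° ↓)
115 + 120 = 235°   (triadic ↑)
235 − 31 = 204°   (analog 31° ↓)

204°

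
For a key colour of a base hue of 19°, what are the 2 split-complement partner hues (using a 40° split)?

Split-complementary hues sit 40° either side of the complement.
Complement of 19°: 19 + 180 = 199°
199 − 40 = 159°
199 + 40 = 239°

159° and 239°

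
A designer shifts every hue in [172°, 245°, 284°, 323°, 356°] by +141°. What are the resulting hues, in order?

172 + 141 = 313°
245 + 141 = 386 → 386 − 360 = 26°
284 + 141 = 425 → 425 − 360 = 65°
323 + 141 = 464 → 464 − 360 = 104°
356 + 141 = 497 → 497 − 360 = 137°

313°, 26°, 65°, 104°, 137°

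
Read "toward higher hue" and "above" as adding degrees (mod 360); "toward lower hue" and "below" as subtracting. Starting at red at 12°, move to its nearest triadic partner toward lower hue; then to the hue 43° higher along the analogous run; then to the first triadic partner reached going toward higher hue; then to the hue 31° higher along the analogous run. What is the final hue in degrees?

−120° (triadic ↓): 12 − 120 = -108 → -108 + 360 = 252°
+43° (analog 43° ↑): 252 + 43 = 295°
+120° (triadic ↑): 295 + 120 = 415 → 415 − 360 = 55°
+31° (analog 31° ↑): 55 + 31 = 86°

86°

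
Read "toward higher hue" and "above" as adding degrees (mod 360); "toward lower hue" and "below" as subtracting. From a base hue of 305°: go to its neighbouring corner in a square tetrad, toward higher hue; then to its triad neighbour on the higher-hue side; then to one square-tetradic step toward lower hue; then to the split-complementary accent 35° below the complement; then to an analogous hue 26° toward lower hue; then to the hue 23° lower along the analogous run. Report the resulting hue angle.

+90° (square ↑): 305 + 90 = 395 → 395 − 360 = 35°
+120° (triadic ↑): 35 + 120 = 155°
−90° (square ↓): 155 − 90 = 65°
+145° (split-comp 35° ↓): 65 + 145 = 210°
−26° (analog 26° ↓): 210 − 26 = 184°
−23° (analog 23° ↓): 184 − 23 = 161°

161°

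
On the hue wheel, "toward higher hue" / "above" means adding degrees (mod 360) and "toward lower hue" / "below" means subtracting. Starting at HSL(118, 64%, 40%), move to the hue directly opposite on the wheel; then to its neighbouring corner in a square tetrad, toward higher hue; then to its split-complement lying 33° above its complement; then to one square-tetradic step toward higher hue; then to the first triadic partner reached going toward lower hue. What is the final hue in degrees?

211°

+180° (complement): 118 + 180 = 298°
+90° (square ↑): 298 + 90 = 388 → 388 − 360 = 28°
+213° (split-comp 33° ↑): 28 + 213 = 241°
+90° (square ↑): 241 + 90 = 331°
−120° (triadic ↓): 331 − 120 = 211°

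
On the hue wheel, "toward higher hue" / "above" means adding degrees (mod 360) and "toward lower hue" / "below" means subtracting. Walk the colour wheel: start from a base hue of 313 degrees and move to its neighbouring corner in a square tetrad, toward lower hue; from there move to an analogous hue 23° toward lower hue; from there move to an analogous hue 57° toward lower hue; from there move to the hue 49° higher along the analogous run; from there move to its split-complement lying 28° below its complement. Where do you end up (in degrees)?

344°

square ↓ −90°: 313 − 90 = 223°
analog 23° ↓ −23°: 223 − 23 = 200°
analog 57° ↓ −57°: 200 − 57 = 143°
analog 49° ↑ +49°: 143 + 49 = 192°
split-comp 28° ↓ +152°: 192 + 152 = 344°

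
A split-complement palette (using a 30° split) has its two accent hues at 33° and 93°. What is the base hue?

The accents sit 30° either side of the complement, so the complement is their short-arc midpoint on the wheel.
Short-arc midpoint of 33° and 93°: 63°.
Base is 180° from the complement: 63 − 180 = -117 → -117 + 360 = 243°

243°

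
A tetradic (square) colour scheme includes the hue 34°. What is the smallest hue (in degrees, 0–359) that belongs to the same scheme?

A square tetradic scheme places four hues every 90°.
The full set through 34° is {34°, 124°, 214°, 304°}.

34°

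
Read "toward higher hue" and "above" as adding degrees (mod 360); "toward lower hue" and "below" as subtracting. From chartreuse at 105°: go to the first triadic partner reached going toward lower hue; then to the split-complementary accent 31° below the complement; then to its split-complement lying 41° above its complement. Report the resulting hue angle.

355°

−120° (triadic ↓): 105 − 120 = -15 → -15 + 360 = 345°
+149° (split-comp 31° ↓): 345 + 149 = 494 → 494 − 360 = 134°
+221° (split-comp 41° ↑): 134 + 221 = 355°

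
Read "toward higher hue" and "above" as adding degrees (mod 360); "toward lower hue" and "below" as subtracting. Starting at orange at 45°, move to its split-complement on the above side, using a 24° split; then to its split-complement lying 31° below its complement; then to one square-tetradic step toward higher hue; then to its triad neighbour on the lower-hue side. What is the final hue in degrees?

8°

45 + 204 = 249°   (split-comp 24° ↑)
249 + 149 = 398 → 398 − 360 = 38°   (split-comp 31° ↓)
38 + 90 = 128°   (square ↑)
128 − 120 = 8°   (triadic ↓)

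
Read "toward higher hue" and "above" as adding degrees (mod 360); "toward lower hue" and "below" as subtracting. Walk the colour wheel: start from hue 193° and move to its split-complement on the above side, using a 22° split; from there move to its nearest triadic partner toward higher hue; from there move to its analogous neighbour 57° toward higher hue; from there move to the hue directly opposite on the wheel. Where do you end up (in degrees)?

32°

193 + 202 = 395 → 395 − 360 = 35°   (split-comp 22° ↑)
35 + 120 = 155°   (triadic ↑)
155 + 57 = 212°   (analog 57° ↑)
212 + 180 = 392 → 392 − 360 = 32°   (complement)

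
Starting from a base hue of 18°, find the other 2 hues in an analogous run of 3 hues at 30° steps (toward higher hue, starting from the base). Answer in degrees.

Analogous hues sit every 30° along the wheel.
18 + 30 = 48°
18 + 60 = 78°

48° and 78°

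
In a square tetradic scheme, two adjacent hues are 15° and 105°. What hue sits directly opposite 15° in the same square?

195°

A square tetradic scheme places four hues 90° apart; opposite corners are 180° apart.
15 + 180 = 195°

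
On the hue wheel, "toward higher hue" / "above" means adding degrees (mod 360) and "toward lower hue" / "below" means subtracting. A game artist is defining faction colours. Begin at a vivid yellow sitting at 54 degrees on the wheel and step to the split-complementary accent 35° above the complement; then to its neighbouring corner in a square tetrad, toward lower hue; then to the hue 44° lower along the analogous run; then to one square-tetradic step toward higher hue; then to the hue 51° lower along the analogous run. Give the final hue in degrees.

174°

54 + 215 = 269°   (split-comp 35° ↑)
269 − 90 = 179°   (square ↓)
179 − 44 = 135°   (analog 44° ↓)
135 + 90 = 225°   (square ↑)
225 − 51 = 174°   (analog 51° ↓)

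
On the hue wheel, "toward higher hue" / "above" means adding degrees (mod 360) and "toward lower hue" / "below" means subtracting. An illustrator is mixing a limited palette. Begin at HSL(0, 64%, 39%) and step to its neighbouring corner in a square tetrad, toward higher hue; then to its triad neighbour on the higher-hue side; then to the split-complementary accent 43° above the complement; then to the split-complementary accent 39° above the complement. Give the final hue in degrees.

+90° (square ↑): 0 + 90 = 90°
+120° (triadic ↑): 90 + 120 = 210°
+223° (split-comp 43° ↑): 210 + 223 = 433 → 433 − 360 = 73°
+219° (split-comp 39° ↑): 73 + 219 = 292°

292°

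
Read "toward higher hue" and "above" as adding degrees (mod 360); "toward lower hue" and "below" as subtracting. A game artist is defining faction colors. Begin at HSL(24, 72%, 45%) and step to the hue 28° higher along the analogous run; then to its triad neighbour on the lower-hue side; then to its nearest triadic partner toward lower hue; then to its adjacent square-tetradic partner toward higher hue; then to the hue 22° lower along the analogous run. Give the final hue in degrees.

240°

24 + 28 = 52°   (analog 28° ↑)
52 − 120 = -68 → -68 + 360 = 292°   (triadic ↓)
292 − 120 = 172°   (triadic ↓)
172 + 90 = 262°   (square ↑)
262 − 22 = 240°   (analog 22° ↓)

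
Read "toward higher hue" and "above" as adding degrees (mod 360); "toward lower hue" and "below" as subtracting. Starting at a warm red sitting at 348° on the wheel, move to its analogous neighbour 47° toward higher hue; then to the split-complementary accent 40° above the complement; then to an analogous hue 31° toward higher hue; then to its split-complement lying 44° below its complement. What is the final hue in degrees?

62°

+47° (analog 47° ↑): 348 + 47 = 395 → 395 − 360 = 35°
+220° (split-comp 40° ↑): 35 + 220 = 255°
+31° (analog 31° ↑): 255 + 31 = 286°
+136° (split-comp 44° ↓): 286 + 136 = 422 → 422 − 360 = 62°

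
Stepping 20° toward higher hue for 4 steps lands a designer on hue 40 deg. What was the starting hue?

4 steps of 20° (toward higher hue) give a net shift of +80°.
Start = end − shift: 40 − 80 = -40 → -40 + 360 = 320°

320°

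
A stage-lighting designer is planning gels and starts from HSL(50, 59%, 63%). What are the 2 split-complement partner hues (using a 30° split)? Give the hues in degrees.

Split-complementary hues sit 30° either side of the complement.
Complement of 50°: 50 + 180 = 230°
230 − 30 = 200°
230 + 30 = 260°

200° and 260°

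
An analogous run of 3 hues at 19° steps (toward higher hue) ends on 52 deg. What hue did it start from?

14°

2 steps of 19° (toward higher hue) give a net shift of +38°.
Start = end − shift: 52 − 38 = 14°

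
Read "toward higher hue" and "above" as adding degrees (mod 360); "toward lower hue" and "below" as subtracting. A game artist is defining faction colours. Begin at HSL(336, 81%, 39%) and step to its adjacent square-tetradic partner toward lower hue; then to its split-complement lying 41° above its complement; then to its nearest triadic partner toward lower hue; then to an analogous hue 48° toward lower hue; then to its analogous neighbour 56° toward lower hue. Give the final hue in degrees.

square ↓ −90°: 336 − 90 = 246°
split-comp 41° ↑ +221°: 246 + 221 = 467 → 467 − 360 = 107°
triadic ↓ −120°: 107 − 120 = -13 → -13 + 360 = 347°
analog 48° ↓ −48°: 347 − 48 = 299°
analog 56° ↓ −56°: 299 − 56 = 243°

243°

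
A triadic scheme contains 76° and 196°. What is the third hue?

316°

A triad spaces three hues 120° apart.
The full set is {76°, 196°, 316°}.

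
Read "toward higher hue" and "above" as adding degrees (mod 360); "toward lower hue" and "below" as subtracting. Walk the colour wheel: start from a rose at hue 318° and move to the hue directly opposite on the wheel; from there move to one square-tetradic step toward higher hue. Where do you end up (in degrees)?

228°

318 + 180 = 498 → 498 − 360 = 138°   (complement)
138 + 90 = 228°   (square ↑)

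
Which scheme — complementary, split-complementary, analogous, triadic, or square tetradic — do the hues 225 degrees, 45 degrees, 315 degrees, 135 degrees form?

square tetradic

Sort the hues: 45°, 135°, 225°, 315°.
Successive gaps around the wheel: 90°, 90°, 90°, 90°.
Four hues every 90° form a square tetradic scheme.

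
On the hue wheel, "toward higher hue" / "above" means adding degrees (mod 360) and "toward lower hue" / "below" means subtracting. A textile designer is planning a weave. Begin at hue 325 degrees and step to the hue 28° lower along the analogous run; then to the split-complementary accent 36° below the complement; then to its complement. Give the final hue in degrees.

325 − 28 = 297°   (analog 28° ↓)
297 + 144 = 441 → 441 − 360 = 81°   (split-comp 36° ↓)
81 + 180 = 261°   (complement)

261°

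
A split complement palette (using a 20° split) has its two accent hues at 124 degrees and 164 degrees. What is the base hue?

The accents sit 20° either side of the complement, so the complement is their short-arc midpoint on the wheel.
Short-arc midpoint of 124° and 164°: 144°.
Base is 180° from the complement: 144 − 180 = -36 → -36 + 360 = 324°

324°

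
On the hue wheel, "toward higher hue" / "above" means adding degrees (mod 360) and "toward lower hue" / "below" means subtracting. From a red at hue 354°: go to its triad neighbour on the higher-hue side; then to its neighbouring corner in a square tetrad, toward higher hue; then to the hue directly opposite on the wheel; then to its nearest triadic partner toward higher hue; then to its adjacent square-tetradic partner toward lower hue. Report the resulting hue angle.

54°

354 + 120 = 474 → 474 − 360 = 114°   (triadic ↑)
114 + 90 = 204°   (square ↑)
204 + 180 = 384 → 384 − 360 = 24°   (complement)
24 + 120 = 144°   (triadic ↑)
144 − 90 = 54°   (square ↓)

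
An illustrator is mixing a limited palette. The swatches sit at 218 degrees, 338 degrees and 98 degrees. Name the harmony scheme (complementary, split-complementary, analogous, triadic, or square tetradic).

Sort the hues: 98°, 218°, 338°.
Successive gaps around the wheel: 120°, 120°, 120°.
Three hues equally spaced 120° apart form a triad.

triadic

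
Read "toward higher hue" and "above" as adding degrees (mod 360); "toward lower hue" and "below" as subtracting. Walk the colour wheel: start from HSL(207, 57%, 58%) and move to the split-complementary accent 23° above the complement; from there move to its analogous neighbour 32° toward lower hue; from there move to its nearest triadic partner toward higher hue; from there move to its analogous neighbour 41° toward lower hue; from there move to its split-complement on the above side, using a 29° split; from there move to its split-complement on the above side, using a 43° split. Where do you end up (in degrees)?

169°

+203° (split-comp 23° ↑): 207 + 203 = 410 → 410 − 360 = 50°
−32° (analog 32° ↓): 50 − 32 = 18°
+120° (triadic ↑): 18 + 120 = 138°
−41° (analog 41° ↓): 138 − 41 = 97°
+209° (split-comp 29° ↑): 97 + 209 = 306°
+223° (split-comp 43° ↑): 306 + 223 = 529 → 529 − 360 = 169°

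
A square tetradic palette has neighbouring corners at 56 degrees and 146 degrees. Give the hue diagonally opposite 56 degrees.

A square tetradic scheme places four hues 90° apart; opposite corners are 180° apart.
56 + 180 = 236°

236°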